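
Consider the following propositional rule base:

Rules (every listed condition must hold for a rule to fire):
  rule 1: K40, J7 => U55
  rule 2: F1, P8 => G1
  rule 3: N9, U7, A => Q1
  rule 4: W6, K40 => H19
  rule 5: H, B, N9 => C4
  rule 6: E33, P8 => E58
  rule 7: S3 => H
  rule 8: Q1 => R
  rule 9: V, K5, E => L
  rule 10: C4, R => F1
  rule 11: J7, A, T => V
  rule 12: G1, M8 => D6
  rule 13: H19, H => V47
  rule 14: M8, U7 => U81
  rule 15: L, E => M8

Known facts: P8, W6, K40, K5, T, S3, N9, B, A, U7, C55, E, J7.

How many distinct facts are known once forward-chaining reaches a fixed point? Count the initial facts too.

27

Round 1: rule 1 [K40, J7 => U55]; rule 3 [N9, U7, A => Q1]; rule 4 [W6, K40 => H19]; rule 7 [S3 => H]; rule 11 [J7, A, T => V]. New: U55, Q1, H19, H, V.
Round 2: rule 5 [H, B, N9 => C4]; rule 8 [Q1 => R]; rule 9 [V, K5, E => L]; rule 13 [H19, H => V47]. New: C4, R, L, V47.
Round 3: rule 10 [C4, R => F1]; rule 15 [L, E => M8]. New: F1, M8.
Round 4: rule 2 [F1, P8 => G1]; rule 14 [M8, U7 => U81]. New: G1, U81.
Round 5: rule 12 [G1, M8 => D6]. New: D6.
Closure: {A, B, C4, C55, D6, E, F1, G1, H, H19, J7, K40, K5, L, M8, N9, P8, Q1, R, S3, T, U55, U7, U81, V, V47, W6} — 27 facts.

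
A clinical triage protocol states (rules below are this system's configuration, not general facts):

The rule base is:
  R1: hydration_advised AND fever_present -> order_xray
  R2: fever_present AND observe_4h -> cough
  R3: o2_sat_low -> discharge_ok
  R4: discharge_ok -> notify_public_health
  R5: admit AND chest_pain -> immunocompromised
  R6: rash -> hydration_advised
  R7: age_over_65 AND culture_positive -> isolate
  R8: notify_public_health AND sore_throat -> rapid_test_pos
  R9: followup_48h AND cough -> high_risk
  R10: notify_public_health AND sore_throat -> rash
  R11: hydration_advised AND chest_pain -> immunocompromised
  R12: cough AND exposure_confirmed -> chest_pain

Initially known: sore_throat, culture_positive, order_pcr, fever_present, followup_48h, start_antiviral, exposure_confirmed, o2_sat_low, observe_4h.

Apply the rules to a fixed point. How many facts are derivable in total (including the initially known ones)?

19

Round 1: R2 [fever_present AND observe_4h -> cough]; R3 [o2_sat_low -> discharge_ok]. Adds cough, discharge_ok.
Round 2: R4 [discharge_ok -> notify_public_health]; R9 [followup_48h AND cough -> high_risk]; R12 [cough AND exposure_confirmed -> chest_pain]. Adds notify_public_health, high_risk, chest_pain.
Round 3: R8 [notify_public_health AND sore_throat -> rapid_test_pos]; R10 [notify_public_health AND sore_throat -> rash]. Adds rapid_test_pos, rash.
Round 4: R6 [rash -> hydration_advised]. Adds hydration_advised.
Round 5: R1 [hydration_advised AND fever_present -> order_xray]; R11 [hydration_advised AND chest_pain -> immunocompromised]. Adds order_xray, immunocompromised.
Closure: {chest_pain, cough, culture_positive, discharge_ok, exposure_confirmed, fever_present, followup_48h, high_risk, hydration_advised, immunocompromised, notify_public_health, o2_sat_low, observe_4h, order_pcr, order_xray, rapid_test_pos, rash, sore_throat, start_antiviral} — 19 facts.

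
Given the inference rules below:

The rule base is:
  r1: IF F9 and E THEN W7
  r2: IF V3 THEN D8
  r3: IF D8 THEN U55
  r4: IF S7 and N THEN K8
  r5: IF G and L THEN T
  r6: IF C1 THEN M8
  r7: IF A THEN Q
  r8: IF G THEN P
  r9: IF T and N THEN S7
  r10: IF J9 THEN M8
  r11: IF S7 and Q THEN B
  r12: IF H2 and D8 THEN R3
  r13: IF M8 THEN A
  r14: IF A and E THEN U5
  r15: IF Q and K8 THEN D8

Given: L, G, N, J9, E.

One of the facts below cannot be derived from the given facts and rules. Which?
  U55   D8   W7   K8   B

[1] r5 [IF G and L THEN T]; r8 [IF G THEN P]; r10 [IF J9 THEN M8]. ⇒ new: T, P, M8.
[2] r9 [IF T and N THEN S7]; r13 [IF M8 THEN A]. ⇒ new: S7, A.
[3] r4 [IF S7 and N THEN K8]; r7 [IF A THEN Q]; r14 [IF A and E THEN U5]. ⇒ new: K8, Q, U5.
[4] r11 [IF S7 and Q THEN B]; r15 [IF Q and K8 THEN D8]. ⇒ new: B, D8.
[5] r3 [IF D8 THEN U55]. ⇒ new: U55.
Derived: B (round 4), U55 (round 5), K8 (round 3), D8 (round 4). W7 never appears in any round.

W7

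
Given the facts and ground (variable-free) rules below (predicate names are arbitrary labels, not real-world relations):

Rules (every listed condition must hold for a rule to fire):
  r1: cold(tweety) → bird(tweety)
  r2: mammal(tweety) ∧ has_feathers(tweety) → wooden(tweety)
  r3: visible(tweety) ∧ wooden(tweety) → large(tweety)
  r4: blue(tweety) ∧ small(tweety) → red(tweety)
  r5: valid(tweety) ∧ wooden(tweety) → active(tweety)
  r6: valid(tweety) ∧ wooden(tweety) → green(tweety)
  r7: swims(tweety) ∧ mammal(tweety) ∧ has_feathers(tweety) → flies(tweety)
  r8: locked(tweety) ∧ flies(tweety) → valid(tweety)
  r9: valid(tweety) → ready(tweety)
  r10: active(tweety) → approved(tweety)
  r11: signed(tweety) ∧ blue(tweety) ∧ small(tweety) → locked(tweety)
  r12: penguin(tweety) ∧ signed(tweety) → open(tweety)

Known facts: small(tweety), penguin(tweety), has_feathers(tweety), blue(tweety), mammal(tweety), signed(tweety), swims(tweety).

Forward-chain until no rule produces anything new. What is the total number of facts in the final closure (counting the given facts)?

17

Round 1 — r2, r4, r7, r11, r12, derive wooden(tweety), red(tweety), flies(tweety), locked(tweety), open(tweety).
Round 2 — r8, derive valid(tweety).
Round 3 — r5, r6, r9, derive active(tweety), green(tweety), ready(tweety).
Round 4 — r10, derive approved(tweety).
Closure: {active(tweety), approved(tweety), blue(tweety), flies(tweety), green(tweety), has_feathers(tweety), locked(tweety), mammal(tweety), open(tweety), penguin(tweety), ready(tweety), red(tweety), signed(tweety), small(tweety), swims(tweety), valid(tweety), wooden(tweety)} — 17 facts.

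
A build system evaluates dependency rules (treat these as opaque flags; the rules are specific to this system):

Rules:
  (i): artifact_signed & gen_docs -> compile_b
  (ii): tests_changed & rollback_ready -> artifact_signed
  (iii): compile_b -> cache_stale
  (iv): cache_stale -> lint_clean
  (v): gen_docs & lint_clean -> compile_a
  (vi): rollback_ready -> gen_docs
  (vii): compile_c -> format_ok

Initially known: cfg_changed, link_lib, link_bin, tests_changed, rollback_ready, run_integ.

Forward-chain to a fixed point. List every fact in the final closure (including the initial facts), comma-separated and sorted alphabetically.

artifact_signed, cache_stale, cfg_changed, compile_a, compile_b, gen_docs, link_bin, link_lib, lint_clean, rollback_ready, run_integ, tests_changed

Round 1 — (ii), (vi), derive artifact_signed, gen_docs.
Round 2 — (i), derive compile_b.
Round 3 — (iii), derive cache_stale.
Round 4 — (iv), derive lint_clean.
Round 5 — (v), derive compile_a.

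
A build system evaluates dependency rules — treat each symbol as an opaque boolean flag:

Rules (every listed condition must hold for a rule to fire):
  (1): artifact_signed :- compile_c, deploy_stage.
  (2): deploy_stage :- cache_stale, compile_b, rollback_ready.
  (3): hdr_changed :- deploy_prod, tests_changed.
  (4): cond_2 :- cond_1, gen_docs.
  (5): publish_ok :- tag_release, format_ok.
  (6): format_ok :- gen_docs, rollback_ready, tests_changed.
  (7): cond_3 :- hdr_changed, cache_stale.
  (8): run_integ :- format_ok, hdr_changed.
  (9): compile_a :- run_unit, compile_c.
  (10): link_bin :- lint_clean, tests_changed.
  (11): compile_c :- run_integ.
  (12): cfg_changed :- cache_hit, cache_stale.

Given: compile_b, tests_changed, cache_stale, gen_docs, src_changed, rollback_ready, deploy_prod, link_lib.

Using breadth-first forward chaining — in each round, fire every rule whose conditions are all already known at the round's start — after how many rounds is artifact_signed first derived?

Round 1: (2) [deploy_stage :- cache_stale, compile_b, rollback_ready.]; (3) [hdr_changed :- deploy_prod, tests_changed.]; (6) [format_ok :- gen_docs, rollback_ready, tests_changed.]. New: deploy_stage, hdr_changed, format_ok.
Round 2: (7) [cond_3 :- hdr_changed, cache_stale.]; (8) [run_integ :- format_ok, hdr_changed.]. New: cond_3, run_integ.
Round 3: (11) [compile_c :- run_integ.]. New: compile_c.
Round 4: (1) [artifact_signed :- compile_c, deploy_stage.]. New: artifact_signed.
artifact_signed first appears in round 4.

4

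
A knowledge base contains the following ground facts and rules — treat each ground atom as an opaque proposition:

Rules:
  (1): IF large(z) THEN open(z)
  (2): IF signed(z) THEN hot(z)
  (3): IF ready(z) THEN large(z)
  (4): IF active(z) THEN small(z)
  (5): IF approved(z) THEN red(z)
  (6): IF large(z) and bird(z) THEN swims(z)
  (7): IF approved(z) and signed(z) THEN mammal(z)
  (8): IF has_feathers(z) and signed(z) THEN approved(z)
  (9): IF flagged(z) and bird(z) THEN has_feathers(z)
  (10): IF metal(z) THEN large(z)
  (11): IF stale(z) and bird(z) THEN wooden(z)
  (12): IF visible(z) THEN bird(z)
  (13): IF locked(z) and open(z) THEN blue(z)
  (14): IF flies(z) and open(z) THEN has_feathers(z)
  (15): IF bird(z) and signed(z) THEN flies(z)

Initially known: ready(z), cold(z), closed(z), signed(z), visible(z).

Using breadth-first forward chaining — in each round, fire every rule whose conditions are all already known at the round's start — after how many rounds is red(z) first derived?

[1] (2) [IF signed(z) THEN hot(z)]; (3) [IF ready(z) THEN large(z)]; (12) [IF visible(z) THEN bird(z)]. ⇒ new: hot(z), large(z), bird(z).
[2] (1) [IF large(z) THEN open(z)]; (6) [IF large(z) and bird(z) THEN swims(z)]; (15) [IF bird(z) and signed(z) THEN flies(z)]. ⇒ new: open(z), swims(z), flies(z).
[3] (14) [IF flies(z) and open(z) THEN has_feathers(z)]. ⇒ new: has_feathers(z).
[4] (8) [IF has_feathers(z) and signed(z) THEN approved(z)]. ⇒ new: approved(z).
[5] (5) [IF approved(z) THEN red(z)]; (7) [IF approved(z) and signed(z) THEN mammal(z)]. ⇒ new: red(z), mammal(z).
red(z) first appears in round 5.

5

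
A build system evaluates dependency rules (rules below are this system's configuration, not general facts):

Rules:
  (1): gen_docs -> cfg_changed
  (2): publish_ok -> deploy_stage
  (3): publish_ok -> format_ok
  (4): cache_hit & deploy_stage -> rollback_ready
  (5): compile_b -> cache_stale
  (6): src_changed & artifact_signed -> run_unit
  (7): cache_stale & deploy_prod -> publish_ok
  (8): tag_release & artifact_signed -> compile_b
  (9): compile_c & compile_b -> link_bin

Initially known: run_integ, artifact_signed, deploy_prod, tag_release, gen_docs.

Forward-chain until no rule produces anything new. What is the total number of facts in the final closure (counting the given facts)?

Round 1 — (1), (8), derive cfg_changed, compile_b.
Round 2 — (5), derive cache_stale.
Round 3 — (7), derive publish_ok.
Round 4 — (2), (3), derive deploy_stage, format_ok.
Closure: {artifact_signed, cache_stale, cfg_changed, compile_b, deploy_prod, deploy_stage, format_ok, gen_docs, publish_ok, run_integ, tag_release} — 11 facts.

11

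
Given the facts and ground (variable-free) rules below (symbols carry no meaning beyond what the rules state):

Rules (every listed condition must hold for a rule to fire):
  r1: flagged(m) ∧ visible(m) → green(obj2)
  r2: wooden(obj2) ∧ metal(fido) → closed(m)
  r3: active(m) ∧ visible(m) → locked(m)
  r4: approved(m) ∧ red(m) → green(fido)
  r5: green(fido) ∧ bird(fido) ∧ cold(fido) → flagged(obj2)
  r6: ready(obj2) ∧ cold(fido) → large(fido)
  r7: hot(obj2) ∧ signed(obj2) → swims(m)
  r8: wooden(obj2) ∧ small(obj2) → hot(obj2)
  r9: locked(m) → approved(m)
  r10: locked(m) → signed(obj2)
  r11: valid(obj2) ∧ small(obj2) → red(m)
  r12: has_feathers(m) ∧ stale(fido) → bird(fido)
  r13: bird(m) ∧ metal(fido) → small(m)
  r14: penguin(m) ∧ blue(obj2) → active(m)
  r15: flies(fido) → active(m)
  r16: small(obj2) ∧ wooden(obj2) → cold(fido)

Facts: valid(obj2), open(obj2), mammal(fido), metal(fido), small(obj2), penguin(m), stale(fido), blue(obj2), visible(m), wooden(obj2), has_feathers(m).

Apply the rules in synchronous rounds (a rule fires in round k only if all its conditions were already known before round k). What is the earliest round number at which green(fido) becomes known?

4

Round 1: r2 [wooden(obj2) ∧ metal(fido) → closed(m)]; r8 [wooden(obj2) ∧ small(obj2) → hot(obj2)]; r11 [valid(obj2) ∧ small(obj2) → red(m)]; r12 [has_feathers(m) ∧ stale(fido) → bird(fido)]; r14 [penguin(m) ∧ blue(obj2) → active(m)]; r16 [small(obj2) ∧ wooden(obj2) → cold(fido)]. New: closed(m), hot(obj2), red(m), bird(fido), active(m), cold(fido).
Round 2: r3 [active(m) ∧ visible(m) → locked(m)]. New: locked(m).
Round 3: r9 [locked(m) → approved(m)]; r10 [locked(m) → signed(obj2)]. New: approved(m), signed(obj2).
Round 4: r4 [approved(m) ∧ red(m) → green(fido)]; r7 [hot(obj2) ∧ signed(obj2) → swims(m)]. New: green(fido), swims(m).
green(fido) first appears in round 4.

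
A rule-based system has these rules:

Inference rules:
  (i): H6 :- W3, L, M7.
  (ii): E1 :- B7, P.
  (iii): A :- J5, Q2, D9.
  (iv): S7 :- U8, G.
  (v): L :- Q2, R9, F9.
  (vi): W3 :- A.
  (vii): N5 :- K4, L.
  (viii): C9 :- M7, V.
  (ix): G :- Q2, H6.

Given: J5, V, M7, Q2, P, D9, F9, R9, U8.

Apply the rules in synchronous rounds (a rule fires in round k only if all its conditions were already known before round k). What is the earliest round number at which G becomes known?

Round 1: (iii) [A :- J5, Q2, D9.]; (v) [L :- Q2, R9, F9.]; (viii) [C9 :- M7, V.]. Adds A, L, C9.
Round 2: (vi) [W3 :- A.]. Adds W3.
Round 3: (i) [H6 :- W3, L, M7.]. Adds H6.
Round 4: (ix) [G :- Q2, H6.]. Adds G.
G first appears in round 4.

4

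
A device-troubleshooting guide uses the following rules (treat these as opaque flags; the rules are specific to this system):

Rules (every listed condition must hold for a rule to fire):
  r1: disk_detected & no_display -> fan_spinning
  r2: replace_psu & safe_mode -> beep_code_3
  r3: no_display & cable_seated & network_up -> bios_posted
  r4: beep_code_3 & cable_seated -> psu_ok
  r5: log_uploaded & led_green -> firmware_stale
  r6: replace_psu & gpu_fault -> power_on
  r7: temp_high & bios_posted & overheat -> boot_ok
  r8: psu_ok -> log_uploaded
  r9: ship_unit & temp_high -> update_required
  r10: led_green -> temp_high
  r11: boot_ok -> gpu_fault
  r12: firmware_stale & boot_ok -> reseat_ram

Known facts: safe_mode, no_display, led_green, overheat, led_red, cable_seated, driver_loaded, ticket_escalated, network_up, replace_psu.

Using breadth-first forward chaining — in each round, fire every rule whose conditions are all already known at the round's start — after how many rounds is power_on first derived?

Round 1: r2 [replace_psu & safe_mode -> beep_code_3]; r3 [no_display & cable_seated & network_up -> bios_posted]; r10 [led_green -> temp_high]. New: beep_code_3, bios_posted, temp_high.
Round 2: r4 [beep_code_3 & cable_seated -> psu_ok]; r7 [temp_high & bios_posted & overheat -> boot_ok]. New: psu_ok, boot_ok.
Round 3: r8 [psu_ok -> log_uploaded]; r11 [boot_ok -> gpu_fault]. New: log_uploaded, gpu_fault.
Round 4: r5 [log_uploaded & led_green -> firmware_stale]; r6 [replace_psu & gpu_fault -> power_on]. New: firmware_stale, power_on.
power_on first appears in round 4.

4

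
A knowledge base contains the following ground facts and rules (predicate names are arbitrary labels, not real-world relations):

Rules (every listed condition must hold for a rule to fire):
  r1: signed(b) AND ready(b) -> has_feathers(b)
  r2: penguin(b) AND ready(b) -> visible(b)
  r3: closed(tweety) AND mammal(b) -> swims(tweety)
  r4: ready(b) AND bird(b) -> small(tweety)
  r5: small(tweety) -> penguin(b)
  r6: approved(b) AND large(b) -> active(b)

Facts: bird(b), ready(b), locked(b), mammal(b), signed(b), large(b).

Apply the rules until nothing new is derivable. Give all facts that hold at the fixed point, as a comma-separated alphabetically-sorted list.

Round 1: r1 [signed(b) AND ready(b) -> has_feathers(b)]; r4 [ready(b) AND bird(b) -> small(tweety)]. Adds has_feathers(b), small(tweety).
Round 2: r5 [small(tweety) -> penguin(b)]. Adds penguin(b).
Round 3: r2 [penguin(b) AND ready(b) -> visible(b)]. Adds visible(b).

bird(b), has_feathers(b), large(b), locked(b), mammal(b), penguin(b), ready(b), signed(b), small(tweety), visible(b)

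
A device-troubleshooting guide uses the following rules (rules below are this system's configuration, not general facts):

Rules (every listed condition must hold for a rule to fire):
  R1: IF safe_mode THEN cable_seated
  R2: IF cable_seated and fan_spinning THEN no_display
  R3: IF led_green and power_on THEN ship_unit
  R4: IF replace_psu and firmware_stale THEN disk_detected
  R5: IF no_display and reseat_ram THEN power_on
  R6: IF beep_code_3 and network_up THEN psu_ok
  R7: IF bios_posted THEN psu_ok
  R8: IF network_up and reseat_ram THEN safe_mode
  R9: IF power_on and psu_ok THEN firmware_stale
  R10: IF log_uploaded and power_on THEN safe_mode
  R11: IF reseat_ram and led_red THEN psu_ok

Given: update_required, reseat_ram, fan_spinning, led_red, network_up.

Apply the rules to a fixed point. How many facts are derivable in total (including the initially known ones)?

Round 1 — R8, R11, derive safe_mode, psu_ok.
Round 2 — R1, derive cable_seated.
Round 3 — R2, derive no_display.
Round 4 — R5, derive power_on.
Round 5 — R9, derive firmware_stale.
Closure: {cable_seated, fan_spinning, firmware_stale, led_red, network_up, no_display, power_on, psu_ok, reseat_ram, safe_mode, update_required} — 11 facts.

11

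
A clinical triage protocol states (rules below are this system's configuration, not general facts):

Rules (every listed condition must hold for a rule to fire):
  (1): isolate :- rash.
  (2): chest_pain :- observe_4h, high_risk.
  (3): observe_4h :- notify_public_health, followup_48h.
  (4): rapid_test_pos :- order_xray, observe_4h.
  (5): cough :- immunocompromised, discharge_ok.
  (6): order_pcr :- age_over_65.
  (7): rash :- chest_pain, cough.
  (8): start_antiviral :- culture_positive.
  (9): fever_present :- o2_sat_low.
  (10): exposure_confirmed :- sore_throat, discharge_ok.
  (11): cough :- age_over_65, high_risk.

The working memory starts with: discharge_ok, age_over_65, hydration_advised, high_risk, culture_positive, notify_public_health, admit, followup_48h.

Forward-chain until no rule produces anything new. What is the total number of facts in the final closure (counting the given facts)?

Round 1 — (3), (6), (8), (11), derive observe_4h, order_pcr, start_antiviral, cough.
Round 2 — (2), derive chest_pain.
Round 3 — (7), derive rash.
Round 4 — (1), derive isolate.
Closure: {admit, age_over_65, chest_pain, cough, culture_positive, discharge_ok, followup_48h, high_risk, hydration_advised, isolate, notify_public_health, observe_4h, order_pcr, rash, start_antiviral} — 15 facts.

15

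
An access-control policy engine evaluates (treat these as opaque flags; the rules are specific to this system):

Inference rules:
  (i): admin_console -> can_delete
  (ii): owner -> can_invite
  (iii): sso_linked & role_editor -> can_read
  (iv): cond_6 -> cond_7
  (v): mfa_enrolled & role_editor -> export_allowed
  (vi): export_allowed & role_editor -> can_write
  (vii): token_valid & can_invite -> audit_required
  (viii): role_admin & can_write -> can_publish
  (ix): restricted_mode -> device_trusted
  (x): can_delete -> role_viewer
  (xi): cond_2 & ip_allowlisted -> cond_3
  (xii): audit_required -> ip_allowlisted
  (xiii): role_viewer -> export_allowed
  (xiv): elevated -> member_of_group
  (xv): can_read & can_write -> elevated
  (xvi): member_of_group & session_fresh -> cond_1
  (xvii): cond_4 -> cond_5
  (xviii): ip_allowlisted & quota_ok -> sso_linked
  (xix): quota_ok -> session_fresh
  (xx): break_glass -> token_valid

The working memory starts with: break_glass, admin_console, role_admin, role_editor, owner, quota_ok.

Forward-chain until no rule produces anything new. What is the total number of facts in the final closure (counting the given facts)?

21

Round 1 fires (i), (ii), (xix), (xx), giving can_delete, can_invite, session_fresh, token_valid.
Round 2 fires (vii), (x), giving audit_required, role_viewer.
Round 3 fires (xii), (xiii), giving ip_allowlisted, export_allowed.
Round 4 fires (vi), (xviii), giving can_write, sso_linked.
Round 5 fires (iii), (viii), giving can_read, can_publish.
Round 6 fires (xv), giving elevated.
Round 7 fires (xiv), giving member_of_group.
Round 8 fires (xvi), giving cond_1.
Closure: {admin_console, audit_required, break_glass, can_delete, can_invite, can_publish, can_read, can_write, cond_1, elevated, export_allowed, ip_allowlisted, member_of_group, owner, quota_ok, role_admin, role_editor, role_viewer, session_fresh, sso_linked, token_valid} — 21 facts.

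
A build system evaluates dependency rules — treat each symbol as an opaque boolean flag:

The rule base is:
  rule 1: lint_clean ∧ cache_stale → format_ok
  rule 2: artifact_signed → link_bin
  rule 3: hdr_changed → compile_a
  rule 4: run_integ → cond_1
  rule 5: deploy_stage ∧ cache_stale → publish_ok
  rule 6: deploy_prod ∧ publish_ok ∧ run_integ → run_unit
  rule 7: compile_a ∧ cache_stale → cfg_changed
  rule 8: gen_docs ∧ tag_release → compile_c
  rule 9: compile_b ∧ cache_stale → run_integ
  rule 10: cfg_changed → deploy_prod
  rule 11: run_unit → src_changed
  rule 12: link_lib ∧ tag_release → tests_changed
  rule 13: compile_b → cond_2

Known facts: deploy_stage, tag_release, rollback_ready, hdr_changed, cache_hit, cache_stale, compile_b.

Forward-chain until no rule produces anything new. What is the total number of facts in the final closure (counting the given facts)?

Round 1: rule 3 [hdr_changed → compile_a]; rule 5 [deploy_stage ∧ cache_stale → publish_ok]; rule 9 [compile_b ∧ cache_stale → run_integ]; rule 13 [compile_b → cond_2]. New: compile_a, publish_ok, run_integ, cond_2.
Round 2: rule 4 [run_integ → cond_1]; rule 7 [compile_a ∧ cache_stale → cfg_changed]. New: cond_1, cfg_changed.
Round 3: rule 10 [cfg_changed → deploy_prod]. New: deploy_prod.
Round 4: rule 6 [deploy_prod ∧ publish_ok ∧ run_integ → run_unit]. New: run_unit.
Round 5: rule 11 [run_unit → src_changed]. New: src_changed.
Closure: {cache_hit, cache_stale, cfg_changed, compile_a, compile_b, cond_1, cond_2, deploy_prod, deploy_stage, hdr_changed, publish_ok, rollback_ready, run_integ, run_unit, src_changed, tag_release} — 16 facts.

16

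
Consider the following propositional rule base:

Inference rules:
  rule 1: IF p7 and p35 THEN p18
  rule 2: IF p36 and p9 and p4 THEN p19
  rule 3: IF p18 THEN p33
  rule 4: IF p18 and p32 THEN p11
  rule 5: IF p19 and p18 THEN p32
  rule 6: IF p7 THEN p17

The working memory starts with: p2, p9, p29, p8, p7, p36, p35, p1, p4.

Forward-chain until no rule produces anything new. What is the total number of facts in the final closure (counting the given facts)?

15

Round 1 — rule 1, rule 2, rule 6, derive p18, p19, p17.
Round 2 — rule 3, rule 5, derive p33, p32.
Round 3 — rule 4, derive p11.
Closure: {p1, p11, p17, p18, p19, p2, p29, p32, p33, p35, p36, p4, p7, p8, p9} — 15 facts.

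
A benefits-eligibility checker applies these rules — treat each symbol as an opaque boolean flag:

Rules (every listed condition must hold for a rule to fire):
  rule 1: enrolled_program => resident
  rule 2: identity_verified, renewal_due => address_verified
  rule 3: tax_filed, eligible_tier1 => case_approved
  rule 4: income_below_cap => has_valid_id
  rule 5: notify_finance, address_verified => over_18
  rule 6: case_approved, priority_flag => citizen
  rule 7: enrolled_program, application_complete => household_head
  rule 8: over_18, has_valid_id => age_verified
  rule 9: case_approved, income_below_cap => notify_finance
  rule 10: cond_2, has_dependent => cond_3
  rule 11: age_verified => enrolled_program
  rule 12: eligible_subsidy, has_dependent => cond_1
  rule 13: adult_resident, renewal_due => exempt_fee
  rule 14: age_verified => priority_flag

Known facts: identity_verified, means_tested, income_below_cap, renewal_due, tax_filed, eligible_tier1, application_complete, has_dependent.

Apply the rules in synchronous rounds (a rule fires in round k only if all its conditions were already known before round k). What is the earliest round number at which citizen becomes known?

6

Round 1: rule 2 [identity_verified, renewal_due => address_verified]; rule 3 [tax_filed, eligible_tier1 => case_approved]; rule 4 [income_below_cap => has_valid_id]. Adds address_verified, case_approved, has_valid_id.
Round 2: rule 9 [case_approved, income_below_cap => notify_finance]. Adds notify_finance.
Round 3: rule 5 [notify_finance, address_verified => over_18]. Adds over_18.
Round 4: rule 8 [over_18, has_valid_id => age_verified]. Adds age_verified.
Round 5: rule 11 [age_verified => enrolled_program]; rule 14 [age_verified => priority_flag]. Adds enrolled_program, priority_flag.
Round 6: rule 1 [enrolled_program => resident]; rule 6 [case_approved, priority_flag => citizen]; rule 7 [enrolled_program, application_complete => household_head]. Adds resident, citizen, household_head.
citizen first appears in round 6.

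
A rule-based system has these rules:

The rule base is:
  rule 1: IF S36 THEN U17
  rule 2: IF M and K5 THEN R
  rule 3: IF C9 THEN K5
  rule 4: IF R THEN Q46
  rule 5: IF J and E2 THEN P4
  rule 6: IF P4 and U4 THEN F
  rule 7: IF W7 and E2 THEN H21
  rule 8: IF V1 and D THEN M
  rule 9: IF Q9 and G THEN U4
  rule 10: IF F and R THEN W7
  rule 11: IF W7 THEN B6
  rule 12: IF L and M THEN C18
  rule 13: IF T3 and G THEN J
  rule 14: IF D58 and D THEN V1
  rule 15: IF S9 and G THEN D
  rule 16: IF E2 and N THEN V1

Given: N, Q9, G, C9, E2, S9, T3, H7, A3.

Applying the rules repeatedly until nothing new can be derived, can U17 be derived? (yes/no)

no

[1] rule 3 [IF C9 THEN K5]; rule 9 [IF Q9 and G THEN U4]; rule 13 [IF T3 and G THEN J]; rule 15 [IF S9 and G THEN D]; rule 16 [IF E2 and N THEN V1]. ⇒ new: K5, U4, J, D, V1.
[2] rule 5 [IF J and E2 THEN P4]; rule 8 [IF V1 and D THEN M]. ⇒ new: P4, M.
[3] rule 2 [IF M and K5 THEN R]; rule 6 [IF P4 and U4 THEN F]. ⇒ new: R, F.
[4] rule 4 [IF R THEN Q46]; rule 10 [IF F and R THEN W7]. ⇒ new: Q46, W7.
[5] rule 7 [IF W7 and E2 THEN H21]; rule 11 [IF W7 THEN B6]. ⇒ new: H21, B6.
Fixed point reached. U17 is concluded only by rule 1; rule 1 needs S36 (never derived).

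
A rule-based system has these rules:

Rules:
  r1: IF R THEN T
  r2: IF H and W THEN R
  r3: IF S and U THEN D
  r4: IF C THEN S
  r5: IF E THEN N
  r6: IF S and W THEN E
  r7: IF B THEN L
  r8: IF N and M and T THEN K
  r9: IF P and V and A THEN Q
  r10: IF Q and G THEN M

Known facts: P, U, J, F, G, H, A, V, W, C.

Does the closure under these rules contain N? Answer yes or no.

Round 1: r2 [IF H and W THEN R]; r4 [IF C THEN S]; r9 [IF P and V and A THEN Q]. Adds R, S, Q.
Round 2: r1 [IF R THEN T]; r3 [IF S and U THEN D]; r6 [IF S and W THEN E]; r10 [IF Q and G THEN M]. Adds T, D, E, M.
Round 3: r5 [IF E THEN N]. Adds N.
Round 4: r8 [IF N and M and T THEN K]. Adds K.
N appears in round 3, so it is derivable.

yes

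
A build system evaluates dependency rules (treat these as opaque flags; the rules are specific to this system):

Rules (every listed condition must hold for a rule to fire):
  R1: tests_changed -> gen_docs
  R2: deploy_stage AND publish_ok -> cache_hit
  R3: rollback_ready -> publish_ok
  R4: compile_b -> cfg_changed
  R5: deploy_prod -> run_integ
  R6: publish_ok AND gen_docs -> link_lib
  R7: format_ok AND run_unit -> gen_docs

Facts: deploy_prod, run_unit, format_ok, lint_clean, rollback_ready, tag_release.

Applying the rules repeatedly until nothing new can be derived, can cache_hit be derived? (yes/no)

Round 1 fires R3, R5, R7, giving publish_ok, run_integ, gen_docs.
Round 2 fires R6, giving link_lib.
Fixed point reached. cache_hit is concluded only by R2; R2 needs deploy_stage (never derived).

no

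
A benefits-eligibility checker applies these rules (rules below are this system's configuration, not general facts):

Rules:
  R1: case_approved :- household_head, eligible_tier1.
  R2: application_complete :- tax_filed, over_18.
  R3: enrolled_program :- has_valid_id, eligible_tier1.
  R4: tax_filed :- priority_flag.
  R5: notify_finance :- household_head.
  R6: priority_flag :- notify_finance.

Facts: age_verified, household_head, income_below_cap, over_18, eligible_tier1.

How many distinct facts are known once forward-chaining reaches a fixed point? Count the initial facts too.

[1] R1 [case_approved :- household_head, eligible_tier1.]; R5 [notify_finance :- household_head.]. ⇒ new: case_approved, notify_finance.
[2] R6 [priority_flag :- notify_finance.]. ⇒ new: priority_flag.
[3] R4 [tax_filed :- priority_flag.]. ⇒ new: tax_filed.
[4] R2 [application_complete :- tax_filed, over_18.]. ⇒ new: application_complete.
Closure: {age_verified, application_complete, case_approved, eligible_tier1, household_head, income_below_cap, notify_finance, over_18, priority_flag, tax_filed} — 10 facts.

10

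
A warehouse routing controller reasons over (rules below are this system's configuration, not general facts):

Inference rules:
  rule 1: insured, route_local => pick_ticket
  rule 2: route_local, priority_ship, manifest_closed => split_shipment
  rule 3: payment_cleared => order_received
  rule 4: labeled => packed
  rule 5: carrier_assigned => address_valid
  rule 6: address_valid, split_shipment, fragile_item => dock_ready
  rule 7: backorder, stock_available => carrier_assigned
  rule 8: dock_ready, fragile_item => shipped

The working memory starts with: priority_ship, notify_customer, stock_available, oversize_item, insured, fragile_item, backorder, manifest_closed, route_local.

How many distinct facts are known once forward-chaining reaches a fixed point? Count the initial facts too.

15

Round 1: rule 1 [insured, route_local => pick_ticket]; rule 2 [route_local, priority_ship, manifest_closed => split_shipment]; rule 7 [backorder, stock_available => carrier_assigned]. New: pick_ticket, split_shipment, carrier_assigned.
Round 2: rule 5 [carrier_assigned => address_valid]. New: address_valid.
Round 3: rule 6 [address_valid, split_shipment, fragile_item => dock_ready]. New: dock_ready.
Round 4: rule 8 [dock_ready, fragile_item => shipped]. New: shipped.
Closure: {address_valid, backorder, carrier_assigned, dock_ready, fragile_item, insured, manifest_closed, notify_customer, oversize_item, pick_ticket, priority_ship, route_local, shipped, split_shipment, stock_available} — 15 facts.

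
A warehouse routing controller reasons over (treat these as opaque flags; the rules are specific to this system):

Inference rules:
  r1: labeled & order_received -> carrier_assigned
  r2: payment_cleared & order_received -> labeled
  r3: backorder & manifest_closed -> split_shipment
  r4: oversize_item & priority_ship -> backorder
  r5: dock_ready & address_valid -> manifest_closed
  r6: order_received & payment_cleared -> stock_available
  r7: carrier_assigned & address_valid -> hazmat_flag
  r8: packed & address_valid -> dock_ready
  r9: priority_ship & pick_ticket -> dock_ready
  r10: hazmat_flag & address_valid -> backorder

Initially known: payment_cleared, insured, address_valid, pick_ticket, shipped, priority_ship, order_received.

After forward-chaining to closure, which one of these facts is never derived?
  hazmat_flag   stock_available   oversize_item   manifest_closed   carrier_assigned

oversize_item

Round 1: r2 [payment_cleared & order_received -> labeled]; r6 [order_received & payment_cleared -> stock_available]; r9 [priority_ship & pick_ticket -> dock_ready]. Adds labeled, stock_available, dock_ready.
Round 2: r1 [labeled & order_received -> carrier_assigned]; r5 [dock_ready & address_valid -> manifest_closed]. Adds carrier_assigned, manifest_closed.
Round 3: r7 [carrier_assigned & address_valid -> hazmat_flag]. Adds hazmat_flag.
Round 4: r10 [hazmat_flag & address_valid -> backorder]. Adds backorder.
Round 5: r3 [backorder & manifest_closed -> split_shipment]. Adds split_shipment.
Derived: stock_available (round 1), carrier_assigned (round 2), hazmat_flag (round 3), manifest_closed (round 2). oversize_item never appears in any round.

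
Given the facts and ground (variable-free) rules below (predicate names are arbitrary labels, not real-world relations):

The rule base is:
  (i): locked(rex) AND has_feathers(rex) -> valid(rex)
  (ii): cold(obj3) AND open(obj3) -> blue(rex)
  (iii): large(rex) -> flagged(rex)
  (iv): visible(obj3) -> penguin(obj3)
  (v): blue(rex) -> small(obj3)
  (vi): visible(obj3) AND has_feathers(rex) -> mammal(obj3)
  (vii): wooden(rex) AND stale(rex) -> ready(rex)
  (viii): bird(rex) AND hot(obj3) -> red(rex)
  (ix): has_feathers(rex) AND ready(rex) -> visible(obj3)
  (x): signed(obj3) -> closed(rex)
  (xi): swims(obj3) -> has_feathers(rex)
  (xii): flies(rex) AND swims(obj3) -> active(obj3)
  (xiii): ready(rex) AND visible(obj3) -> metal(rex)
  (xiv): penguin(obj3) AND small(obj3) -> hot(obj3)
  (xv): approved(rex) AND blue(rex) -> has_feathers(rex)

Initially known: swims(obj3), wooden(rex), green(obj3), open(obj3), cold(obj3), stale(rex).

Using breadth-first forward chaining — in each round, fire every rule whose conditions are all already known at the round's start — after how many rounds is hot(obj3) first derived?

Round 1: (ii) [cold(obj3) AND open(obj3) -> blue(rex)]; (vii) [wooden(rex) AND stale(rex) -> ready(rex)]; (xi) [swims(obj3) -> has_feathers(rex)]. Adds blue(rex), ready(rex), has_feathers(rex).
Round 2: (v) [blue(rex) -> small(obj3)]; (ix) [has_feathers(rex) AND ready(rex) -> visible(obj3)]. Adds small(obj3), visible(obj3).
Round 3: (iv) [visible(obj3) -> penguin(obj3)]; (vi) [visible(obj3) AND has_feathers(rex) -> mammal(obj3)]; (xiii) [ready(rex) AND visible(obj3) -> metal(rex)]. Adds penguin(obj3), mammal(obj3), metal(rex).
Round 4: (xiv) [penguin(obj3) AND small(obj3) -> hot(obj3)]. Adds hot(obj3).
hot(obj3) first appears in round 4.

4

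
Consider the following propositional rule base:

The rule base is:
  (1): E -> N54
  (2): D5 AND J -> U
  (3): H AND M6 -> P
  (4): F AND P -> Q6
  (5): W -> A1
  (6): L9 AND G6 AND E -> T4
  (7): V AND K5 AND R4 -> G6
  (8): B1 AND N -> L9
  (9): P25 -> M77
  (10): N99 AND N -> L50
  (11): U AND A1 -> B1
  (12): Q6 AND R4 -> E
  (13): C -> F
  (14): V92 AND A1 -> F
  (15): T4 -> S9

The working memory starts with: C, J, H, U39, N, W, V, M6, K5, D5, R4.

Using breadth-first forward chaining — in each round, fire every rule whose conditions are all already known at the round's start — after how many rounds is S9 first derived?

Round 1 fires (2), (3), (5), (7), (13), giving U, P, A1, G6, F.
Round 2 fires (4), (11), giving Q6, B1.
Round 3 fires (8), (12), giving L9, E.
Round 4 fires (1), (6), giving N54, T4.
Round 5 fires (15), giving S9.
S9 first appears in round 5.

5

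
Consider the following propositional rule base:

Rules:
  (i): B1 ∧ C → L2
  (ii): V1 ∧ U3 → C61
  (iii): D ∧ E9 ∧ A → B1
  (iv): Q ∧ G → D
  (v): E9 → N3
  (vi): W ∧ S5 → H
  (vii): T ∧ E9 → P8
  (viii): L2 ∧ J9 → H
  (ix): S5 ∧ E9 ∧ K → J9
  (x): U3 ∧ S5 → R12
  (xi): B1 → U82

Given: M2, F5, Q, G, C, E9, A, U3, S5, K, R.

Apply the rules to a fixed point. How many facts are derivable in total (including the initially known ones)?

Round 1: (iv) [Q ∧ G → D]; (v) [E9 → N3]; (ix) [S5 ∧ E9 ∧ K → J9]; (x) [U3 ∧ S5 → R12]. New: D, N3, J9, R12.
Round 2: (iii) [D ∧ E9 ∧ A → B1]. New: B1.
Round 3: (i) [B1 ∧ C → L2]; (xi) [B1 → U82]. New: L2, U82.
Round 4: (viii) [L2 ∧ J9 → H]. New: H.
Closure: {A, B1, C, D, E9, F5, G, H, J9, K, L2, M2, N3, Q, R, R12, S5, U3, U82} — 19 facts.

19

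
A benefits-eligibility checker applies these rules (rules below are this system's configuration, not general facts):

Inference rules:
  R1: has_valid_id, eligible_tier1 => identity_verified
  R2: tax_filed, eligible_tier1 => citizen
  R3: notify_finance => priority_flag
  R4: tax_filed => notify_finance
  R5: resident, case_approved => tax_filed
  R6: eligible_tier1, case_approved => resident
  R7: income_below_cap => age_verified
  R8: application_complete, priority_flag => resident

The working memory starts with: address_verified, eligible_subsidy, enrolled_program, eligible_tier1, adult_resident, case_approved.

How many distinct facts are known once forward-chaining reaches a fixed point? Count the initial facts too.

Round 1: R6 [eligible_tier1, case_approved => resident]. New: resident.
Round 2: R5 [resident, case_approved => tax_filed]. New: tax_filed.
Round 3: R2 [tax_filed, eligible_tier1 => citizen]; R4 [tax_filed => notify_finance]. New: citizen, notify_finance.
Round 4: R3 [notify_finance => priority_flag]. New: priority_flag.
Closure: {address_verified, adult_resident, case_approved, citizen, eligible_subsidy, eligible_tier1, enrolled_program, notify_finance, priority_flag, resident, tax_filed} — 11 facts.

11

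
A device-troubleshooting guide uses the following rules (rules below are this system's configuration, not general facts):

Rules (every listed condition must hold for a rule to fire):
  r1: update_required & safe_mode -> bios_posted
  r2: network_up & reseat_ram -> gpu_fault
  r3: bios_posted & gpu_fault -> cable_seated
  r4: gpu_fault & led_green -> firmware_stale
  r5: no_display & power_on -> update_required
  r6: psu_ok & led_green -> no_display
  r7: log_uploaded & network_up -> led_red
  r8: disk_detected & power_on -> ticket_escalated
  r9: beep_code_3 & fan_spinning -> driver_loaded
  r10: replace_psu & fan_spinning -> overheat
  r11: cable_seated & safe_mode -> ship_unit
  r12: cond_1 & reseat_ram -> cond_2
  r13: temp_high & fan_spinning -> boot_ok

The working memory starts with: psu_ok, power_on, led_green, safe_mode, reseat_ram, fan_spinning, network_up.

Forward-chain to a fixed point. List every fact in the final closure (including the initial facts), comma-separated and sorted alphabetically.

Round 1 fires r2, r6, giving gpu_fault, no_display.
Round 2 fires r4, r5, giving firmware_stale, update_required.
Round 3 fires r1, giving bios_posted.
Round 4 fires r3, giving cable_seated.
Round 5 fires r11, giving ship_unit.

bios_posted, cable_seated, fan_spinning, firmware_stale, gpu_fault, led_green, network_up, no_display, power_on, psu_ok, reseat_ram, safe_mode, ship_unit, update_required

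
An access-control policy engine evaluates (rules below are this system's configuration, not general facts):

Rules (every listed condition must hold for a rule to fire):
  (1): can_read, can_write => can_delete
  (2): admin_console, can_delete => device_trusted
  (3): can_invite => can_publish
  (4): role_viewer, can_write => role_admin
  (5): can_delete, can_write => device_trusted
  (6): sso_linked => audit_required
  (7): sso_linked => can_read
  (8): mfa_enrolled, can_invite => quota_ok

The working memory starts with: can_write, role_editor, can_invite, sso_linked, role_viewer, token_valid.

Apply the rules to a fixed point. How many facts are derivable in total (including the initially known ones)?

12

Round 1: (3) [can_invite => can_publish]; (4) [role_viewer, can_write => role_admin]; (6) [sso_linked => audit_required]; (7) [sso_linked => can_read]. Adds can_publish, role_admin, audit_required, can_read.
Round 2: (1) [can_read, can_write => can_delete]. Adds can_delete.
Round 3: (5) [can_delete, can_write => device_trusted]. Adds device_trusted.
Closure: {audit_required, can_delete, can_invite, can_publish, can_read, can_write, device_trusted, role_admin, role_editor, role_viewer, sso_linked, token_valid} — 12 facts.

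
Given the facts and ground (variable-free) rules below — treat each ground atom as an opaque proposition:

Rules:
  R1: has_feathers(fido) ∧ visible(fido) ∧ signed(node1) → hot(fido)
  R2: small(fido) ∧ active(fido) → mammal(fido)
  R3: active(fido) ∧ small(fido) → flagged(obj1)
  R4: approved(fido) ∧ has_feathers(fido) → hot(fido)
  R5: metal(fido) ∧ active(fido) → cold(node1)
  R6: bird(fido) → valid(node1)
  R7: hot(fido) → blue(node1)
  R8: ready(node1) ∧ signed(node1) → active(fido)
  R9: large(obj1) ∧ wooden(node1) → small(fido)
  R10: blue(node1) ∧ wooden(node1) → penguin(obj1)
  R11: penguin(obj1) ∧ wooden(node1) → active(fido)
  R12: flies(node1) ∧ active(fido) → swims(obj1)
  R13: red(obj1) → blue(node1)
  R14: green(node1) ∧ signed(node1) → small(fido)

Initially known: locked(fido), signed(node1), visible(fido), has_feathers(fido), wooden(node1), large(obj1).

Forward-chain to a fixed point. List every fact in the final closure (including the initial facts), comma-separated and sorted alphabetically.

Round 1 — R1, R9, derive hot(fido), small(fido).
Round 2 — R7, derive blue(node1).
Round 3 — R10, derive penguin(obj1).
Round 4 — R11, derive active(fido).
Round 5 — R2, R3, derive mammal(fido), flagged(obj1).

active(fido), blue(node1), flagged(obj1), has_feathers(fido), hot(fido), large(obj1), locked(fido), mammal(fido), penguin(obj1), signed(node1), small(fido), visible(fido), wooden(node1)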